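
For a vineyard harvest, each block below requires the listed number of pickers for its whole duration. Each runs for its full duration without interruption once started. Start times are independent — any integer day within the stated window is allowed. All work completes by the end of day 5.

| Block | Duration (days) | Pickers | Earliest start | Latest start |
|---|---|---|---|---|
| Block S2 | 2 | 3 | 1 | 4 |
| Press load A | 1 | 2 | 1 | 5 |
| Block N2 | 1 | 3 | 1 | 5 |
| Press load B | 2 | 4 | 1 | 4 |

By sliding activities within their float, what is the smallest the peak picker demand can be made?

Early-start (Block S2@1, Press load A@1, Block N2@1, Press load B@1) gives peak 12: d1:12  d2:7  d3:0  d4:0  d5:0.
Shift Block N2→3, Press load B→4.
Schedule Block S2@1, Press load A@1, Block N2@3, Press load B@4: d1:5  d2:3  d3:3  d4:4  d5:4 — peak 5.

5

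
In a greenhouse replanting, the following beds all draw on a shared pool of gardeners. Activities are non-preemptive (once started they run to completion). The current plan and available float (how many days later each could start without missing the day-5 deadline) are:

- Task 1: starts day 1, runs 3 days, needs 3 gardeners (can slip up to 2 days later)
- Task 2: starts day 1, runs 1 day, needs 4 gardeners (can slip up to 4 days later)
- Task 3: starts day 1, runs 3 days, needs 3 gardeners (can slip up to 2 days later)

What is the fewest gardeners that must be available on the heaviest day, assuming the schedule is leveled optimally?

6

Early-start (Task 1@1, Task 2@1, Task 3@1) gives peak 10: d1:10  d2:6  d3:6  d4:0  d5:0.
Shift Task 2→4.
Schedule Task 1@1, Task 2@4, Task 3@1: d1:6  d2:6  d3:6  d4:4  d5:0 — peak 6.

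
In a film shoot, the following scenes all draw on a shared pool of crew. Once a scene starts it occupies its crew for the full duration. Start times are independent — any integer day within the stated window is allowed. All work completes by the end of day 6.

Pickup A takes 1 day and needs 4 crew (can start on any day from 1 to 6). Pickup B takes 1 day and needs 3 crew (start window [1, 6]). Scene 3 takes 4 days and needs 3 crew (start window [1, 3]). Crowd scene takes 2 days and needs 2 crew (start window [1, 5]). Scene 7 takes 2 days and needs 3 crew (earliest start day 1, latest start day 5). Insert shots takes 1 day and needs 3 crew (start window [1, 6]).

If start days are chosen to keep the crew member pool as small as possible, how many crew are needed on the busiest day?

Early-start (Pickup A@1, Pickup B@1, Scene 3@1, Crowd scene@1, Scene 7@1, Insert shots@1) gives peak 18: d1:18  d2:8  d3:3  d4:3  d5:0  d6:0.
Shift Pickup B→2, Scene 3→2, Crowd scene→3, Scene 7→5, Insert shots→6.
Schedule Pickup A@1, Pickup B@2, Scene 3@2, Crowd scene@3, Scene 7@5, Insert shots@6: d1:4  d2:6  d3:5  d4:5  d5:6  d6:6 — peak 6.
Total crew member-days = 32 over 6 days ⇒ peak ≥ ⌈32/6⌉ = 6, so 6 is optimal.

6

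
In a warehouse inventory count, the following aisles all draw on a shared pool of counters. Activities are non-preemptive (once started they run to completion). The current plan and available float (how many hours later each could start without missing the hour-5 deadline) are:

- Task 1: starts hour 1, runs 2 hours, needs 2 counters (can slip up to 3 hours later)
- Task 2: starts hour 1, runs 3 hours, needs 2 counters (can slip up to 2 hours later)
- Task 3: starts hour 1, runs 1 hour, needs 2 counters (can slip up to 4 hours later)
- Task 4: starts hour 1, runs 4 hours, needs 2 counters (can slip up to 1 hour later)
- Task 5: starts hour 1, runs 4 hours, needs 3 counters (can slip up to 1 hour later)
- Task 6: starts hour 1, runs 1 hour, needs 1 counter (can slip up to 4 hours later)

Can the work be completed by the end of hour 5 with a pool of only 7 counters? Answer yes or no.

yes

Schedule Task 1@1, Task 2@3, Task 3@1, Task 4@1, Task 5@2, Task 6@1: h1:7  h2:7  h3:7  h4:7  h5:5 — peak 7 ≤ 7.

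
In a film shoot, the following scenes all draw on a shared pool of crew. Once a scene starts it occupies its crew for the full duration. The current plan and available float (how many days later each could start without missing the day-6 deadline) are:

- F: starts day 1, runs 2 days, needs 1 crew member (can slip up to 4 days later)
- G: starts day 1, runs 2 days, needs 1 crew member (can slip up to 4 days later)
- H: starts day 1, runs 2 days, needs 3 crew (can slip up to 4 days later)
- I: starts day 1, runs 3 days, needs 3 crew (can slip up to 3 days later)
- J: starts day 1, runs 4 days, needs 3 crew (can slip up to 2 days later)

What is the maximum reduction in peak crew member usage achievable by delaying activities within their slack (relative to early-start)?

5

Early-start peak: d1:11  d2:11  d3:6  d4:3  d5:0  d6:0 ⇒ 11.
Leveled (F@1, G@1, H@1, I@3, J@3): d1:5  d2:5  d3:6  d4:6  d5:6  d6:3 ⇒ 6.
Reduction 11 − 6 = 5.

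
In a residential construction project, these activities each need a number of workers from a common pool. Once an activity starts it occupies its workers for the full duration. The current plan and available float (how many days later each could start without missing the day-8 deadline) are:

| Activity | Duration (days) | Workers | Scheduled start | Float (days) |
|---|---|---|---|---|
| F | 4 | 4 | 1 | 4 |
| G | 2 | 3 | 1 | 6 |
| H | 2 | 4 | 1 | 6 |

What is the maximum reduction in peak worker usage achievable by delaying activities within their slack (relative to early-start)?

Early-start peak: d1:11  d2:11  d3:4  d4:4  d5:0  d6:0  d7:0  d8:0 ⇒ 11.
Leveled (F@1, G@5, H@7): d1:4  d2:4  d3:4  d4:4  d5:3  d6:3  d7:4  d8:4 ⇒ 4.
Reduction 11 − 4 = 7.

7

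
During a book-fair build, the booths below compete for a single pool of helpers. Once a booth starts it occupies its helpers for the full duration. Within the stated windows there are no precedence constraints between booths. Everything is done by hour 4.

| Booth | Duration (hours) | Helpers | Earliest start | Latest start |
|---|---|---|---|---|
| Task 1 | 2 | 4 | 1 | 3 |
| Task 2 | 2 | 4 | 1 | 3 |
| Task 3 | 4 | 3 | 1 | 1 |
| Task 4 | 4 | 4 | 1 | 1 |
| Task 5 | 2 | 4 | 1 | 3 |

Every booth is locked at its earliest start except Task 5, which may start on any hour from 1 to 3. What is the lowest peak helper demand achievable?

Task 5@1: h1:19  h2:19  h3:7  h4:7 → peak 19
Task 5@2: h1:15  h2:19  h3:11  h4:7 → peak 19
Task 5@3: h1:15  h2:15  h3:11  h4:11 → peak 15
Best is Task 5@3, peak 15.

15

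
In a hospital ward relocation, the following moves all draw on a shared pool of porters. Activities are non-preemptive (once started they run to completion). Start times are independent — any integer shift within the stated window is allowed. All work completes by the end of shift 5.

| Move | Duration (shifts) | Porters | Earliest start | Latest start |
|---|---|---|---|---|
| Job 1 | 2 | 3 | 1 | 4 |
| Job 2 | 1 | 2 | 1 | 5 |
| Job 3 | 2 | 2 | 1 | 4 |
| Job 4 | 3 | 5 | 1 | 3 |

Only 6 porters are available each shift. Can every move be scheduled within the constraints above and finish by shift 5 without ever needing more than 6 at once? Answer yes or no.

The minimum achievable peak is 7; 6 < 7, so no feasible schedule stays within the cap.

no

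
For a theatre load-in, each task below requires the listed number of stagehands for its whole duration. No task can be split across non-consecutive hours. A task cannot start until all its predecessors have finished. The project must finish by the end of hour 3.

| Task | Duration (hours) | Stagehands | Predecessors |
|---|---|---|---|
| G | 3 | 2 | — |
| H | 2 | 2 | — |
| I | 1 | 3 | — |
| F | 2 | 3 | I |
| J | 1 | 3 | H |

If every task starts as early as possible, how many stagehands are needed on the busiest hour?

8

Early-start schedule: G@1, H@1, I@1, F@2, J@3.
Load per hour: hour 1: 7, hour 2: 7, hour 3: 8.
Peak is 8.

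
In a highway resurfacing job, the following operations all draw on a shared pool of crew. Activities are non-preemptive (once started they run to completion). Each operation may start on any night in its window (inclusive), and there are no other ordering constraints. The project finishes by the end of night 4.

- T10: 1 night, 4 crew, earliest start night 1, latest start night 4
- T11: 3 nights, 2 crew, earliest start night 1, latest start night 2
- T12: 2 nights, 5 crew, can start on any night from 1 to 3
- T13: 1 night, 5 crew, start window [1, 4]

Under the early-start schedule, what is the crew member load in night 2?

At early start, night 2 has: T11, T12.
Demand: 2 + 5 = 7.

7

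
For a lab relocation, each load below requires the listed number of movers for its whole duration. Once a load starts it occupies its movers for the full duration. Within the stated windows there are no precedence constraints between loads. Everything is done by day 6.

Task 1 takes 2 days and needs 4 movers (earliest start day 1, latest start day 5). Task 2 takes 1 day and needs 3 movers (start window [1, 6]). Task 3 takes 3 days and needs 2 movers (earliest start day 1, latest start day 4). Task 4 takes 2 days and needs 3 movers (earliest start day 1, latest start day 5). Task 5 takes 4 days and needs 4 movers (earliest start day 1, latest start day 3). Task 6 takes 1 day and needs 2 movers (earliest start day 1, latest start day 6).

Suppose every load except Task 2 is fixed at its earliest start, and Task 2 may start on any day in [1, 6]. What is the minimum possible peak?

15

Task 2@1: d1:18  d2:13  d3:6  d4:4  d5:0  d6:0 → peak 18
Task 2@2: d1:15  d2:16  d3:6  d4:4  d5:0  d6:0 → peak 16
Task 2@3: d1:15  d2:13  d3:9  d4:4  d5:0  d6:0 → peak 15
Task 2@4: d1:15  d2:13  d3:6  d4:7  d5:0  d6:0 → peak 15
Task 2@5: d1:15  d2:13  d3:6  d4:4  d5:3  d6:0 → peak 15
Task 2@6: d1:15  d2:13  d3:6  d4:4  d5:0  d6:3 → peak 15
Best is Task 2@3, peak 15.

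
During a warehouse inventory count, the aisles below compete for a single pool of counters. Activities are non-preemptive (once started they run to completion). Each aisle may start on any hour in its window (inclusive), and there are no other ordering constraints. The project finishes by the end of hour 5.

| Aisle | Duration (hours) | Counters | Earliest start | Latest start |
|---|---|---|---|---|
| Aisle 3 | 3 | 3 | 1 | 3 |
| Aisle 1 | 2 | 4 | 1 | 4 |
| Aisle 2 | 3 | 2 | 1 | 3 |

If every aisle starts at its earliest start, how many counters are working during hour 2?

9

At early start, hour 2 has: Aisle 3, Aisle 1, Aisle 2.
Demand: 3 + 4 + 2 = 9.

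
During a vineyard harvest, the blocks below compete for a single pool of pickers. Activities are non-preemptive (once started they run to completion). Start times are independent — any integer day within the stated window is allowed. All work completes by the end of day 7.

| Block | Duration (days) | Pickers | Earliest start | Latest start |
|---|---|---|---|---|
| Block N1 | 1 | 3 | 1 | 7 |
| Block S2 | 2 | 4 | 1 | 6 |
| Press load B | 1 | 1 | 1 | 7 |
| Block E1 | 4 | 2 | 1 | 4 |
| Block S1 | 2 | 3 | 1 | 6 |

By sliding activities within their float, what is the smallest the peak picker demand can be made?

5

Early-start (Block N1@1, Block S2@1, Press load B@1, Block E1@1, Block S1@1) gives peak 13: d1:13  d2:9  d3:2  d4:2  d5:0  d6:0  d7:0.
Shift Block S2→2, Block E1→4, Block S1→4.
Schedule Block N1@1, Block S2@2, Press load B@1, Block E1@4, Block S1@4: d1:4  d2:4  d3:4  d4:5  d5:5  d6:2  d7:2 — peak 5.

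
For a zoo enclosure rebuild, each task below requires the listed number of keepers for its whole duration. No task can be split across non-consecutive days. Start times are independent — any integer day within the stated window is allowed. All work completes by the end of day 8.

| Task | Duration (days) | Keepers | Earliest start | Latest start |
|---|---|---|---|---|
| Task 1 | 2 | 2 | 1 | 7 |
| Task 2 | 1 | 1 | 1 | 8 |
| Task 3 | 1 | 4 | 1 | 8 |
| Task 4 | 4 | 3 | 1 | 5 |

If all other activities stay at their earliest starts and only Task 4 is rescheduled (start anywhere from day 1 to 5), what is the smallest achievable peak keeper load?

7

Task 4@1: d1:10  d2:5  d3:3  d4:3  d5:0  d6:0  d7:0  d8:0 → peak 10
Task 4@2: d1:7  d2:5  d3:3  d4:3  d5:3  d6:0  d7:0  d8:0 → peak 7
Task 4@3: d1:7  d2:2  d3:3  d4:3  d5:3  d6:3  d7:0  d8:0 → peak 7
Task 4@4: d1:7  d2:2  d3:0  d4:3  d5:3  d6:3  d7:3  d8:0 → peak 7
Task 4@5: d1:7  d2:2  d3:0  d4:0  d5:3  d6:3  d7:3  d8:3 → peak 7
Best is Task 4@2, peak 7.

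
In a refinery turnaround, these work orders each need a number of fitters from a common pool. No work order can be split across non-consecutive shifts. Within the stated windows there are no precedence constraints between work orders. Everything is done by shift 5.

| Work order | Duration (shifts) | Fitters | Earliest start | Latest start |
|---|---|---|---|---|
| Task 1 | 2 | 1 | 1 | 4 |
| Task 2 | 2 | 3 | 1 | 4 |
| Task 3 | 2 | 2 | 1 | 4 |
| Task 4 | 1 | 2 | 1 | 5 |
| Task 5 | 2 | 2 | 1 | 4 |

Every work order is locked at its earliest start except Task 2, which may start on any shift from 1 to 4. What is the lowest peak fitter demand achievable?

7

Task 2@1: s1:10  s2:8  s3:0  s4:0  s5:0 → peak 10
Task 2@2: s1:7  s2:8  s3:3  s4:0  s5:0 → peak 8
Task 2@3: s1:7  s2:5  s3:3  s4:3  s5:0 → peak 7
Task 2@4: s1:7  s2:5  s3:0  s4:3  s5:3 → peak 7
Best is Task 2@3, peak 7.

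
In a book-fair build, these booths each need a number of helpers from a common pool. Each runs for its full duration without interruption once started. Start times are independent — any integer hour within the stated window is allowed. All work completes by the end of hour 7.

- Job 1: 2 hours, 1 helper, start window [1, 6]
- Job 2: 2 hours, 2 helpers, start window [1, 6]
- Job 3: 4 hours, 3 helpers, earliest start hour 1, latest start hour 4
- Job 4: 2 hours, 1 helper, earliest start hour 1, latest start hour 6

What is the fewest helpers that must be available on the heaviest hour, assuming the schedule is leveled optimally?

4

Early-start (Job 1@1, Job 2@1, Job 3@1, Job 4@1) gives peak 7: h1:7  h2:7  h3:3  h4:3  h5:0  h6:0  h7:0.
Shift Job 3→3.
Schedule Job 1@1, Job 2@1, Job 3@3, Job 4@1: h1:4  h2:4  h3:3  h4:3  h5:3  h6:3  h7:0 — peak 4.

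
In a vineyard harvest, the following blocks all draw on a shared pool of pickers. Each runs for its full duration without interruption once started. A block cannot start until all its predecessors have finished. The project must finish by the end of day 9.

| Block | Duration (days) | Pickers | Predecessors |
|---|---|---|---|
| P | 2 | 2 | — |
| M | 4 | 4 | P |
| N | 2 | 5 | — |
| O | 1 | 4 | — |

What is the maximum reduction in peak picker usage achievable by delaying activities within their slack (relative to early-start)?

Early-start peak: d1:11  d2:7  d3:4  d4:4  d5:4  d6:4  d7:0  d8:0  d9:0 ⇒ 11.
Leveled (P@1, M@3, N@7, O@9): d1:2  d2:2  d3:4  d4:4  d5:4  d6:4  d7:5  d8:5  d9:4 ⇒ 5.
Reduction 11 − 5 = 6.

6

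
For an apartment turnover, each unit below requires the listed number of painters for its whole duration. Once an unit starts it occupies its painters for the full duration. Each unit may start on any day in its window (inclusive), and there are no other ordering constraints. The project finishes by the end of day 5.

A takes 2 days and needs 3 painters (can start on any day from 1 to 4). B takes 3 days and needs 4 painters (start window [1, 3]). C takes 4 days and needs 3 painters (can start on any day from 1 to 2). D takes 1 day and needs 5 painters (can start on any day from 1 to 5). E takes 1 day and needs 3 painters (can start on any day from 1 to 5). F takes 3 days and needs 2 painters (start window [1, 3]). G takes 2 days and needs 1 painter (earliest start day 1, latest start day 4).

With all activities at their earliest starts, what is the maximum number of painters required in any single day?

21

Early-start schedule: A@1, B@1, C@1, D@1, E@1, F@1, G@1.
Load per day: day 1: 21, day 2: 13, day 3: 9, day 4: 3, day 5: 0.
Peak is 21.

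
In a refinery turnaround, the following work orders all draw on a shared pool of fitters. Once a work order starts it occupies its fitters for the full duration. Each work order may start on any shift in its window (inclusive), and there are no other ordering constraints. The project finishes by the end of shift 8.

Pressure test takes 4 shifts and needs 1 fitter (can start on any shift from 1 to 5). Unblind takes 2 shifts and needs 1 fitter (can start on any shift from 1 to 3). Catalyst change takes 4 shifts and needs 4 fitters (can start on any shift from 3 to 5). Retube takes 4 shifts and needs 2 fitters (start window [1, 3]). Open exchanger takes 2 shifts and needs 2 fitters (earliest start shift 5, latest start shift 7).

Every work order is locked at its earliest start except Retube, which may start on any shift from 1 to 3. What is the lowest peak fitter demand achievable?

Retube@1: s1:4  s2:4  s3:7  s4:7  s5:6  s6:6  s7:0  s8:0 → peak 7
Retube@2: s1:2  s2:4  s3:7  s4:7  s5:8  s6:6  s7:0  s8:0 → peak 8
Retube@3: s1:2  s2:2  s3:7  s4:7  s5:8  s6:8  s7:0  s8:0 → peak 8
Best is Retube@1, peak 7.

7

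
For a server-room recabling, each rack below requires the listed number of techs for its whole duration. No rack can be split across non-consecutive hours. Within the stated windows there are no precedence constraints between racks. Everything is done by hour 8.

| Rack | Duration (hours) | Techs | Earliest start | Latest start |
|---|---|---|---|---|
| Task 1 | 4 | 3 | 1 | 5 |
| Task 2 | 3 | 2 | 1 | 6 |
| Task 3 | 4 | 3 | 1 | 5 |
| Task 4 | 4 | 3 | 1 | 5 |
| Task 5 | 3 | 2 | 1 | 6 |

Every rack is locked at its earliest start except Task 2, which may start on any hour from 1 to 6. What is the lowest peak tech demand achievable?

11

Task 2@1: h1:13  h2:13  h3:13  h4:9  h5:0  h6:0  h7:0  h8:0 → peak 13
Task 2@2: h1:11  h2:13  h3:13  h4:11  h5:0  h6:0  h7:0  h8:0 → peak 13
Task 2@3: h1:11  h2:11  h3:13  h4:11  h5:2  h6:0  h7:0  h8:0 → peak 13
Task 2@4: h1:11  h2:11  h3:11  h4:11  h5:2  h6:2  h7:0  h8:0 → peak 11
Task 2@5: h1:11  h2:11  h3:11  h4:9  h5:2  h6:2  h7:2  h8:0 → peak 11
Task 2@6: h1:11  h2:11  h3:11  h4:9  h5:0  h6:2  h7:2  h8:2 → peak 11
Best is Task 2@4, peak 11.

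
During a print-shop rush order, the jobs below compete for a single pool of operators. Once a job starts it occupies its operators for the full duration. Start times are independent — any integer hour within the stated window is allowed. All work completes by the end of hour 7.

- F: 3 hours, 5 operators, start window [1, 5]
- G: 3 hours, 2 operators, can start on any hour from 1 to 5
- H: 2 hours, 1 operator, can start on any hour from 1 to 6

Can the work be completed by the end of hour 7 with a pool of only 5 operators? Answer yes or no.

yes

Schedule F@1, G@4, H@4: h1:5  h2:5  h3:5  h4:3  h5:3  h6:2  h7:0 — peak 5 ≤ 5.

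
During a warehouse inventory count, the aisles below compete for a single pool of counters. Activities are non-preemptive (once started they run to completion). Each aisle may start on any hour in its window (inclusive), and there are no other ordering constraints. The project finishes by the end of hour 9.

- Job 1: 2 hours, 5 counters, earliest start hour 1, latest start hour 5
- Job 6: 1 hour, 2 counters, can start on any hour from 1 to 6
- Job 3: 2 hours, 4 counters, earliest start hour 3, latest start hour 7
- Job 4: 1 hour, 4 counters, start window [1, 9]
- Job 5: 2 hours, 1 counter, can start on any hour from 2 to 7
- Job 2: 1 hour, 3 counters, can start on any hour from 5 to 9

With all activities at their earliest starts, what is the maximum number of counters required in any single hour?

Early-start schedule: Job 1@1, Job 6@1, Job 3@3, Job 4@1, Job 5@2, Job 2@5.
Load per hour: hour 1: 11, hour 2: 6, hour 3: 5, hour 4: 4, hour 5: 3, hour 6: 0, hour 7: 0, hour 8: 0, hour 9: 0.
Peak is 11.

11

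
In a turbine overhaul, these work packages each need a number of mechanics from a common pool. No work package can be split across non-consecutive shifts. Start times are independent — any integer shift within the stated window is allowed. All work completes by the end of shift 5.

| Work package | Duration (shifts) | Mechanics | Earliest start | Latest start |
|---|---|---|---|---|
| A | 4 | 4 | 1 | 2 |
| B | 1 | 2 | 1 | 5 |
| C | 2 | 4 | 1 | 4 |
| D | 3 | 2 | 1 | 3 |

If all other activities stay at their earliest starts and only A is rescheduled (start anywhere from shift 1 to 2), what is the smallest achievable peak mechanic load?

10

A@1: s1:12  s2:10  s3:6  s4:4  s5:0 → peak 12
A@2: s1:8  s2:10  s3:6  s4:4  s5:4 → peak 10
Best is A@2, peak 10.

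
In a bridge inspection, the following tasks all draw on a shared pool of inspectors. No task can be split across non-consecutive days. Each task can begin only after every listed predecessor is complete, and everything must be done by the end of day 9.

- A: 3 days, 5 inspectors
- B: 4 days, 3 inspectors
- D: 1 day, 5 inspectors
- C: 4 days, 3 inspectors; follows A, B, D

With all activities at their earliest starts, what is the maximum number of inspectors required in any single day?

13

Early-start schedule: A@1, B@1, D@1, C@5.
Load per day: day 1: 13, day 2: 8, day 3: 8, day 4: 3, day 5: 3, day 6: 3, day 7: 3, day 8: 3, day 9: 0.
Peak is 13.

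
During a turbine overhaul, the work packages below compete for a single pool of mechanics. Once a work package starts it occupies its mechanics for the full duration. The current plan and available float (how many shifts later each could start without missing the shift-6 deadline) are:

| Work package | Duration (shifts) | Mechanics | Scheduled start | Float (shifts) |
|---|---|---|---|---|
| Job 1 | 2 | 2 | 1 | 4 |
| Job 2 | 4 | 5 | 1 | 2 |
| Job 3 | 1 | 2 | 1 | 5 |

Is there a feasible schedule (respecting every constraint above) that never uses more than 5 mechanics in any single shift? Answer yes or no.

Schedule Job 1@1, Job 2@3, Job 3@1: s1:4  s2:2  s3:5  s4:5  s5:5  s6:5 — peak 5 ≤ 5.

yes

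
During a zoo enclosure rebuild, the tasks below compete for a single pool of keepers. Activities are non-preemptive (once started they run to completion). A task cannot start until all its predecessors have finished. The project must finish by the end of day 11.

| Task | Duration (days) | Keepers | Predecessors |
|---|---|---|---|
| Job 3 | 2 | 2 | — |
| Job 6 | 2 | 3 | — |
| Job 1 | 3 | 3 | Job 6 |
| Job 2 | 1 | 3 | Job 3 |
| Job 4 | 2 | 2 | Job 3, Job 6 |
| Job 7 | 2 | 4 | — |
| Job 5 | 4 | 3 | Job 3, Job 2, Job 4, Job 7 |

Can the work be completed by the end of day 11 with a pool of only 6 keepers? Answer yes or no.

Schedule Job 3@1, Job 6@1, Job 1@3, Job 2@3, Job 4@4, Job 7@6, Job 5@8: d1:5  d2:5  d3:6  d4:5  d5:5  d6:4  d7:4  d8:3  d9:3  d10:3  d11:3 — peak 6 ≤ 6.

yes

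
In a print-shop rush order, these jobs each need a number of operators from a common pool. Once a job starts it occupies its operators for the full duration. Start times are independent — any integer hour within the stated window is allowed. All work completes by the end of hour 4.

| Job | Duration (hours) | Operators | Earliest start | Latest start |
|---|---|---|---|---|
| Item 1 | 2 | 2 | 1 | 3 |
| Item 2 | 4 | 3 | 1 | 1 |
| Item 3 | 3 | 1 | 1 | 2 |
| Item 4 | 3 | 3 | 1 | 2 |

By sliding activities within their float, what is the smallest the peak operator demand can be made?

Schedule Item 1@1, Item 2@1, Item 3@1, Item 4@1: h1:9  h2:9  h3:7  h4:3 — peak 9.
No arrangement of the 12 feasible schedules does better.

9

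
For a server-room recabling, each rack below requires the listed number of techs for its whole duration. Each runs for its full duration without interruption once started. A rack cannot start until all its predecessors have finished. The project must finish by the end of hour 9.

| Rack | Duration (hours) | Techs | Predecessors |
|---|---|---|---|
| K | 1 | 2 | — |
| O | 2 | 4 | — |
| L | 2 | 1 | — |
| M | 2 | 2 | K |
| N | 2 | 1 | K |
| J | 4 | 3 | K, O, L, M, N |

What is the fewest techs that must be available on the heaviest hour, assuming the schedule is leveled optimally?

Early-start (K@1, O@1, L@1, M@2, N@2, J@4) gives peak 8: h1:7  h2:8  h3:3  h4:3  h5:3  h6:3  h7:3  h8:0  h9:0.
Shift O→2, L→4, M→4, N→4, J→6.
Schedule K@1, O@2, L@4, M@4, N@4, J@6: h1:2  h2:4  h3:4  h4:4  h5:4  h6:3  h7:3  h8:3  h9:3 — peak 4.
Total tech-hours = 30 over 9 hours ⇒ peak ≥ ⌈30/9⌉ = 4, so 4 is optimal.

4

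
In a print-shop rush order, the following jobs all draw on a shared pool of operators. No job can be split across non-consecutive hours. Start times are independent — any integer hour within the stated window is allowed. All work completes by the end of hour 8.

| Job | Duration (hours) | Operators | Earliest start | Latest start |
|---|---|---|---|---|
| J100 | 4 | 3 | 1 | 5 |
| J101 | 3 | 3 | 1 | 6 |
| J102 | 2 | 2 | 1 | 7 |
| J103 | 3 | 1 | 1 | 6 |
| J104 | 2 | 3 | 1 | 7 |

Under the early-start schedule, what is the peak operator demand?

Early-start schedule: J100@1, J101@1, J102@1, J103@1, J104@1.
Load per hour: hour 1: 12, hour 2: 12, hour 3: 7, hour 4: 3, hour 5: 0, hour 6: 0, hour 7: 0, hour 8: 0.
Peak is 12.

12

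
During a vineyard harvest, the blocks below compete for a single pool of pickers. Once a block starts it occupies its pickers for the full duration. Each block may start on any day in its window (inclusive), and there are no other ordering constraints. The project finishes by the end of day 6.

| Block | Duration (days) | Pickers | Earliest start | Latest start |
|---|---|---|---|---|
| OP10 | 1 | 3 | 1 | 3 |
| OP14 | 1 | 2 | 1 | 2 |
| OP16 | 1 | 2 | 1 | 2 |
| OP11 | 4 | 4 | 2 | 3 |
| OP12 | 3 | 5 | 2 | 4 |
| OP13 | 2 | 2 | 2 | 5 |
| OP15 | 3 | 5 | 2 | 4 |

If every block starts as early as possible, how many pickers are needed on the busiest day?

Early-start schedule: OP10@1, OP14@1, OP16@1, OP11@2, OP12@2, OP13@2, OP15@2.
Load per day: day 1: 7, day 2: 16, day 3: 16, day 4: 14, day 5: 4, day 6: 0.
Peak is 16.

16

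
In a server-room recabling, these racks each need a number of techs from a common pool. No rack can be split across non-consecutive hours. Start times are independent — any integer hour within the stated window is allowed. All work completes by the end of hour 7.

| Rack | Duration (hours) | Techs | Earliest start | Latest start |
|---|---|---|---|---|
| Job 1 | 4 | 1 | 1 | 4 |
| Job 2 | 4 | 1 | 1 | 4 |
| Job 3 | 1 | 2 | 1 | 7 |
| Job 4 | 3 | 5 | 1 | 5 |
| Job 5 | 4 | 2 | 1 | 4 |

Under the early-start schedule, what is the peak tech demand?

11

Early-start schedule: Job 1@1, Job 2@1, Job 3@1, Job 4@1, Job 5@1.
Load per hour: hour 1: 11, hour 2: 9, hour 3: 9, hour 4: 4, hour 5: 0, hour 6: 0, hour 7: 0.
Peak is 11.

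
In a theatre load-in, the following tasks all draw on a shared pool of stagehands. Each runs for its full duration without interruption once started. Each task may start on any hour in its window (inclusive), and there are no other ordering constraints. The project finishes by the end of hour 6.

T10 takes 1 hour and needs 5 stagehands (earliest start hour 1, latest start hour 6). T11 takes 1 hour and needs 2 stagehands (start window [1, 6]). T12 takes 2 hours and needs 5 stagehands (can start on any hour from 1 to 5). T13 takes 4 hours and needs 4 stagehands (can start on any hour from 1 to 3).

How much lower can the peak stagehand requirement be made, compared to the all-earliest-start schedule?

7

Early-start peak: h1:16  h2:9  h3:4  h4:4  h5:0  h6:0 ⇒ 16.
Leveled (T10@1, T11@1, T12@2, T13@2): h1:7  h2:9  h3:9  h4:4  h5:4  h6:0 ⇒ 9.
Reduction 16 − 9 = 7.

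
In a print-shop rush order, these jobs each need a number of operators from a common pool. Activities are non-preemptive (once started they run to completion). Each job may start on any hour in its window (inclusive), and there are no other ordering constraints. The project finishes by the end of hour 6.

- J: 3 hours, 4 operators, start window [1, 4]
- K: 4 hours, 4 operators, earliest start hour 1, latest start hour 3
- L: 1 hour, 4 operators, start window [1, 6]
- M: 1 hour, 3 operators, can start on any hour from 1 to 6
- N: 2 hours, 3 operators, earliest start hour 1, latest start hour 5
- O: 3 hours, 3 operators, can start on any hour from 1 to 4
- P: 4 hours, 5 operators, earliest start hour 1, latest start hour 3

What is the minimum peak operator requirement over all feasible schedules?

13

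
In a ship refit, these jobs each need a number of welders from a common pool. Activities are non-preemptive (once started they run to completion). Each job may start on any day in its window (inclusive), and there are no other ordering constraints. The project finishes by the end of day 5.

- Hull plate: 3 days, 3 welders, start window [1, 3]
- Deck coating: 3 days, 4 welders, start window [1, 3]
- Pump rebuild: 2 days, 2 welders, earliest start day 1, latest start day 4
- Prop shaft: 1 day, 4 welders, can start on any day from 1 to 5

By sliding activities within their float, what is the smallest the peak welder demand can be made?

Early-start (Hull plate@1, Deck coating@1, Pump rebuild@1, Prop shaft@1) gives peak 13: d1:13  d2:9  d3:7  d4:0  d5:0.
Shift Pump rebuild→4, Prop shaft→4.
Schedule Hull plate@1, Deck coating@1, Pump rebuild@4, Prop shaft@4: d1:7  d2:7  d3:7  d4:6  d5:2 — peak 7.

7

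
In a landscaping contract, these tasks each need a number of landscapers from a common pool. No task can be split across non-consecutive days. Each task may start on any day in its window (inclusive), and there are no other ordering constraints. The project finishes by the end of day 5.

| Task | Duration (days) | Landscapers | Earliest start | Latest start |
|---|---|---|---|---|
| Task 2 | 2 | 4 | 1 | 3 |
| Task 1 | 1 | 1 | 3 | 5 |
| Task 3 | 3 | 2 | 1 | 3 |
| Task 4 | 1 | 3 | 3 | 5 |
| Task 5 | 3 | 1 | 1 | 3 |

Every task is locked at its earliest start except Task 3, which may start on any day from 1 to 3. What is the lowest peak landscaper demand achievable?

7

Task 3@1: d1:7  d2:7  d3:7  d4:0  d5:0 → peak 7
Task 3@2: d1:5  d2:7  d3:7  d4:2  d5:0 → peak 7
Task 3@3: d1:5  d2:5  d3:7  d4:2  d5:2 → peak 7
Best is Task 3@1, peak 7.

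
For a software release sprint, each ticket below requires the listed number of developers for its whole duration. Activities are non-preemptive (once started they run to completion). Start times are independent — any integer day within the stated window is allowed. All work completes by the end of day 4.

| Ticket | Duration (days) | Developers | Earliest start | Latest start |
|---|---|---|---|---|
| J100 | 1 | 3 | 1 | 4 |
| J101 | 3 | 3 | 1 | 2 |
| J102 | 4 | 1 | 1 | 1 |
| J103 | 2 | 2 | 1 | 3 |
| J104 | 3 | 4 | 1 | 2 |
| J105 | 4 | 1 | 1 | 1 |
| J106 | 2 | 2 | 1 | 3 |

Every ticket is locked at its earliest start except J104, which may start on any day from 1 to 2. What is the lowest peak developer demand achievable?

J104@1: d1:16  d2:13  d3:9  d4:2 → peak 16
J104@2: d1:12  d2:13  d3:9  d4:6 → peak 13
Best is J104@2, peak 13.

13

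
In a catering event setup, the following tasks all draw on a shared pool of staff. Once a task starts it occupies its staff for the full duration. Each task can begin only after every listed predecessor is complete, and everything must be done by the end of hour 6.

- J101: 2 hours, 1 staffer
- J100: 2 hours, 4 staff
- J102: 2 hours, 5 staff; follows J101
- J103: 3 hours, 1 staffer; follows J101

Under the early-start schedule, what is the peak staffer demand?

Early-start schedule: J101@1, J100@1, J102@3, J103@3.
Load per hour: hour 1: 5, hour 2: 5, hour 3: 6, hour 4: 6, hour 5: 1, hour 6: 0.
Peak is 6.

6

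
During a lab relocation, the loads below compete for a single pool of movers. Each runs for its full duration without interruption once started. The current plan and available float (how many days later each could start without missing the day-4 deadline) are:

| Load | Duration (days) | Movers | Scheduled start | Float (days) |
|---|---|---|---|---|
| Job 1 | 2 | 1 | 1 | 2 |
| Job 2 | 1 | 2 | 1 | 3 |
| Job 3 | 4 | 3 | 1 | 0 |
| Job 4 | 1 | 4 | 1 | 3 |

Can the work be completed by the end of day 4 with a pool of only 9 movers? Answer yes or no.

yes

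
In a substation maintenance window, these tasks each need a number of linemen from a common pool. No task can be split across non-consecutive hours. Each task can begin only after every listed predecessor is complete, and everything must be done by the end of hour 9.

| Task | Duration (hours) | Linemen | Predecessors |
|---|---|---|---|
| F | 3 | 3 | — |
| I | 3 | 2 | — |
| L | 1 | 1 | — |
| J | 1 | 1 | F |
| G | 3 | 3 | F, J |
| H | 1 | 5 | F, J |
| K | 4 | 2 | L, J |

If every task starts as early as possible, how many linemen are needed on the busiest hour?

Early-start schedule: F@1, I@1, L@1, J@4, G@5, H@5, K@5.
Load per hour: hour 1: 6, hour 2: 5, hour 3: 5, hour 4: 1, hour 5: 10, hour 6: 5, hour 7: 5, hour 8: 2, hour 9: 0.
Peak is 10.

10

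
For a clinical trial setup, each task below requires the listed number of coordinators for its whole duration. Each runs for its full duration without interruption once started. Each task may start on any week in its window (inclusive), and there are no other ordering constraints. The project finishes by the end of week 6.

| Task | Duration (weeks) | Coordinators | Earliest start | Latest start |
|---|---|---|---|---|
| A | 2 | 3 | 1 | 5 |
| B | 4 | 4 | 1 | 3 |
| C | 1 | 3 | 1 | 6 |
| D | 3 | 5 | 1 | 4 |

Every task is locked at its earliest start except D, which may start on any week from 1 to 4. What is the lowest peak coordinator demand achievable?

10

D@1: w1:15  w2:12  w3:9  w4:4  w5:0  w6:0 → peak 15
D@2: w1:10  w2:12  w3:9  w4:9  w5:0  w6:0 → peak 12
D@3: w1:10  w2:7  w3:9  w4:9  w5:5  w6:0 → peak 10
D@4: w1:10  w2:7  w3:4  w4:9  w5:5  w6:5 → peak 10
Best is D@3, peak 10.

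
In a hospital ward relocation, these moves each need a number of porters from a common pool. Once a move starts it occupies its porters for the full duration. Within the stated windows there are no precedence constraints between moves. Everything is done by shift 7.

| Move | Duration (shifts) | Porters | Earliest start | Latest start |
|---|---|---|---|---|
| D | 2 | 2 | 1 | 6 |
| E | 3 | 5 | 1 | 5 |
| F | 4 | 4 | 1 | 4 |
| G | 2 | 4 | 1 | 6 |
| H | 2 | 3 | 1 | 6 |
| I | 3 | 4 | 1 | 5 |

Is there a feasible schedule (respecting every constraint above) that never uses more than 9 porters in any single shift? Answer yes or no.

yes

Schedule D@1, E@3, F@1, G@6, H@1, I@5: s1:9  s2:9  s3:9  s4:9  s5:9  s6:8  s7:8 — peak 9 ≤ 9.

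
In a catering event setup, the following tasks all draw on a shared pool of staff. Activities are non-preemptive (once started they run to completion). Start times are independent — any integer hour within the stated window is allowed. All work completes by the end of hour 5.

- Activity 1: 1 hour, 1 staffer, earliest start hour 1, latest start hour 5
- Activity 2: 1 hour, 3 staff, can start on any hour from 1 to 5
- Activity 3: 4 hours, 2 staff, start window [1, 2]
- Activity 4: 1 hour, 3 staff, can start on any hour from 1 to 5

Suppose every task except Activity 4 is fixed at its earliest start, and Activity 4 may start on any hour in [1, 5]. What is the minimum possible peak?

Activity 4@1: h1:9  h2:2  h3:2  h4:2  h5:0 → peak 9
Activity 4@2: h1:6  h2:5  h3:2  h4:2  h5:0 → peak 6
Activity 4@3: h1:6  h2:2  h3:5  h4:2  h5:0 → peak 6
Activity 4@4: h1:6  h2:2  h3:2  h4:5  h5:0 → peak 6
Activity 4@5: h1:6  h2:2  h3:2  h4:2  h5:3 → peak 6
Best is Activity 4@2, peak 6.

6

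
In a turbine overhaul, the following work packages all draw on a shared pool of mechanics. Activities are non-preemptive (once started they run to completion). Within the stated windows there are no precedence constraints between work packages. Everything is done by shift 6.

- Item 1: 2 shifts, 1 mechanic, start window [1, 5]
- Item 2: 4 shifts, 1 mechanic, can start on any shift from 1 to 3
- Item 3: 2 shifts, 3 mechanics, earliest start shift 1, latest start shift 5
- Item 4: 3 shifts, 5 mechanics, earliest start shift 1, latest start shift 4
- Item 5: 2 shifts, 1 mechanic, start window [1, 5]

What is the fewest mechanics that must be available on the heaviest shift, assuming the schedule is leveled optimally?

Early-start (Item 1@1, Item 2@1, Item 3@1, Item 4@1, Item 5@1) gives peak 11: s1:11  s2:11  s3:6  s4:1  s5:0  s6:0.
Shift Item 4→3.
Schedule Item 1@1, Item 2@1, Item 3@1, Item 4@3, Item 5@1: s1:6  s2:6  s3:6  s4:6  s5:5  s6:0 — peak 6.

6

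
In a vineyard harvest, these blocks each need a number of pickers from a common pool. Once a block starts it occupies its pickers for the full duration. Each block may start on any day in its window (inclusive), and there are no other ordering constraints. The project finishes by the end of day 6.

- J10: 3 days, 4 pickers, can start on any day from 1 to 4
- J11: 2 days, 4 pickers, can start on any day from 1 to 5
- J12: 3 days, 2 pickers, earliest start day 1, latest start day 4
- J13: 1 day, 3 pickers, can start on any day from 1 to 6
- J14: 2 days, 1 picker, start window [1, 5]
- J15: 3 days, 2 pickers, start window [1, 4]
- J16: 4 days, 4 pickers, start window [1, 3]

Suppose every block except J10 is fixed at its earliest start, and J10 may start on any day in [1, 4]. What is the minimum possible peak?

J10@1: d1:20  d2:17  d3:12  d4:4  d5:0  d6:0 → peak 20
J10@2: d1:16  d2:17  d3:12  d4:8  d5:0  d6:0 → peak 17
J10@3: d1:16  d2:13  d3:12  d4:8  d5:4  d6:0 → peak 16
J10@4: d1:16  d2:13  d3:8  d4:8  d5:4  d6:4 → peak 16
Best is J10@3, peak 16.

16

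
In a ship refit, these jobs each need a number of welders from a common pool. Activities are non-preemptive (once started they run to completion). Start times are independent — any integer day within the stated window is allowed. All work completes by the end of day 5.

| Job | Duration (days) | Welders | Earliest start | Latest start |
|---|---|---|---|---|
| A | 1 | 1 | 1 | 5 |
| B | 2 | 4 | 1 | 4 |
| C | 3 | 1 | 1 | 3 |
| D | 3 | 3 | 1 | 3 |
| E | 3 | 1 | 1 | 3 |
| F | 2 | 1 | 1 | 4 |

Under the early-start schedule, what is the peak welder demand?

11

Early-start schedule: A@1, B@1, C@1, D@1, E@1, F@1.
Load per day: day 1: 11, day 2: 10, day 3: 5, day 4: 0, day 5: 0.
Peak is 11.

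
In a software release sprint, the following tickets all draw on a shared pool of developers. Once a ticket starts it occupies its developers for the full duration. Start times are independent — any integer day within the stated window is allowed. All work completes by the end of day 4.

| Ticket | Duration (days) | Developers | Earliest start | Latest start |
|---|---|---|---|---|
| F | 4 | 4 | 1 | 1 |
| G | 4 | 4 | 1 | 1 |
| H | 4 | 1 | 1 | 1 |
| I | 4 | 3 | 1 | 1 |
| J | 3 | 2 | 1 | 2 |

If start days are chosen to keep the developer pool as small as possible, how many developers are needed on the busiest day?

14

Schedule F@1, G@1, H@1, I@1, J@1: d1:14  d2:14  d3:14  d4:12 — peak 14.
Total developer-days = 54 over 4 days ⇒ peak ≥ ⌈54/4⌉ = 14, so 14 is optimal.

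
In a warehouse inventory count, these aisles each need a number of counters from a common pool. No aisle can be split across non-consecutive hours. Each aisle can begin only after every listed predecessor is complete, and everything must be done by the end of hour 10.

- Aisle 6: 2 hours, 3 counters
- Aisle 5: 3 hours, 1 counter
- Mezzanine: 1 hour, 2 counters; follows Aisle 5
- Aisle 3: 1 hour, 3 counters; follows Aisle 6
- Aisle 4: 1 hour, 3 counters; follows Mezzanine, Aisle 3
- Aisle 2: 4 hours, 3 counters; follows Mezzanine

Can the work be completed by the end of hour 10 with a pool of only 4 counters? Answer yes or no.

Schedule Aisle 6@1, Aisle 5@1, Mezzanine@4, Aisle 3@3, Aisle 4@5, Aisle 2@6: h1:4  h2:4  h3:4  h4:2  h5:3  h6:3  h7:3  h8:3  h9:3  h10:0 — peak 4 ≤ 4.

yes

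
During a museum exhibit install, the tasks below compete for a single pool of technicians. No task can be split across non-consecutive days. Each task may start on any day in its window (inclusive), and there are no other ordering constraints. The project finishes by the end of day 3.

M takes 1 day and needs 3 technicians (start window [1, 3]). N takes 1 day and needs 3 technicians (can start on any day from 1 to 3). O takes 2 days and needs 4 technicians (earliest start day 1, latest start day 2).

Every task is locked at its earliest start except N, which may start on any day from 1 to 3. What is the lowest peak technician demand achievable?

7

N@1: d1:10  d2:4  d3:0 → peak 10
N@2: d1:7  d2:7  d3:0 → peak 7
N@3: d1:7  d2:4  d3:3 → peak 7
Best is N@2, peak 7.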